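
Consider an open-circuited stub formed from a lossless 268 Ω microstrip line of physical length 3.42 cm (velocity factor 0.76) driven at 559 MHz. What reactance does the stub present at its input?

λ = v/f = 0.76·c / 559 MHz = 0.408 m
βl = 2π·l/λ = 2π × 0.0839 = 30.2°
tan(βl) = 0.582
For an open-circuited stub, Z_in = −jZ_0·cot(βl) = −jZ_0/tan(βl)

X_in ≈ -461 Ω (capacitive)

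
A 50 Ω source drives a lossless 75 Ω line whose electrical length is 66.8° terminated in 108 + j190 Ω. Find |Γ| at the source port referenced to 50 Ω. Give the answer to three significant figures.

tan(βl) = 2.33
Z_in = Z_0·(Z_L + jZ_0·tanβl)/(Z_0 + jZ_L·tanβl) = 19.7 − j60.9 Ω
Γ_s = (Z_in − Z_s)/(Z_in + Z_s) = (-30.3 − j60.9)/(69.7 − j60.9), |Γ_s| = 0.735

|Γ| ≈ 0.735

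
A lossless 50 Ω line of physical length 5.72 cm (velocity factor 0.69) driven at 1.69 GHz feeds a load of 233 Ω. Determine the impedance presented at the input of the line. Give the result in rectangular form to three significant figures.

λ = v/f = 0.69·c / 1.69 GHz = 0.122 m
βl = 2π·l/λ = 2π × 0.467 = 168°
tan(βl) = tan(168°) = -0.21
Z_in = Z_0·(Z_L + jZ_0·tanβl)/(Z_0 + jZ_L·tanβl)
     = 50·(233 − j10.5)/(50 − j49)

Z_in ≈ 124 + j111 Ω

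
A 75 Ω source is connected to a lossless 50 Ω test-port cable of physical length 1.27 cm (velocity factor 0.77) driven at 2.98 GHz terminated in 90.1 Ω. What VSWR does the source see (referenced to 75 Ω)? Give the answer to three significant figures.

VSWR ≈ 2.38

λ = v/f = 0.77·c / 2.98 GHz = 0.0775 m
βl = 2π·l/λ = 2π × 0.164 = 59°
tan(βl) = 1.66
Z_in = Z_0·(Z_L + jZ_0·tanβl)/(Z_0 + jZ_L·tanβl) = 34 − j18.7 Ω
Γ_s = (Z_in − Z_s)/(Z_in + Z_s) = (-41 − j18.7)/(109 − j18.7), |Γ_s| = 0.408
VSWR = (1 + |Γ_s|)/(1 − |Γ_s|)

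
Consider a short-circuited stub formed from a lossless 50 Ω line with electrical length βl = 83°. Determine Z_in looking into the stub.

Z_in ≈ +j407 Ω

tan(βl) = 8.14
For a short-circuited stub, Z_in = jZ_0·tan(βl)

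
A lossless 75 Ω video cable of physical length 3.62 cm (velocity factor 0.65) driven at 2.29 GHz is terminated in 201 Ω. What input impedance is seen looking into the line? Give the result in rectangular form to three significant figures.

Z_in ≈ 88.5 + j82.5 Ω

λ = v/f = 0.65·c / 2.29 GHz = 0.0852 m
βl = 2π·l/λ = 2π × 0.425 = 153°
tan(βl) = tan(153°) = -0.509
Z_in = Z_0·(Z_L + jZ_0·tanβl)/(Z_0 + jZ_L·tanβl)
     = 75·(201 − j38.1)/(75 − j102)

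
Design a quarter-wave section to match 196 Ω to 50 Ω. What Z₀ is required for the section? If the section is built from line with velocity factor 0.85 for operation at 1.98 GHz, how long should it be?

Z_qwt ≈ 99 Ω; length ≈ 3.22 cm

Z_qwt = √(Z_0·R_L) = √(50 × 196) = √9800
λ = 0.85·c/f = 0.129 m, so l = λ/4 = 0.0322 m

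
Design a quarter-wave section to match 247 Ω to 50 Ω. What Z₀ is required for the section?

Z_qwt = √(Z_0·R_L) = √(50 × 247) = √12350

Z_qwt ≈ 111 Ω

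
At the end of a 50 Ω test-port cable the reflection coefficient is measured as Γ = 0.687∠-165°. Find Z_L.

Z_L = Z_0·(1 + Γ)/(1 − Γ) = 50·(0.336 − j0.178)/(1.66 + j0.178)

Z_L ≈ 9.43 − j6.35 Ω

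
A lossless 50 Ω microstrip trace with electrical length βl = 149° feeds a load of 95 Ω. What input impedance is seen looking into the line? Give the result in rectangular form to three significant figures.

tan(βl) = tan(149°) = -0.601
Z_in = Z_0·(Z_L + jZ_0·tanβl)/(Z_0 + jZ_L·tanβl)
     = 50·(95 − j30)/(50 − j57.1)

Z_in ≈ 56.1 + j34 Ω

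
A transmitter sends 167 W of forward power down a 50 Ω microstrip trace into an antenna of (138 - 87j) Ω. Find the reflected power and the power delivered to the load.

P_reflected ≈ 59.6 W; P_delivered ≈ 107 W

|Γ| = |(88 − j87)/(188 − j87)| = 0.597
|Γ|² = 0.357
P_refl = |Γ|²·P_inc = 59.6 W, P_del = (1 − |Γ|²)·P_inc = 107 W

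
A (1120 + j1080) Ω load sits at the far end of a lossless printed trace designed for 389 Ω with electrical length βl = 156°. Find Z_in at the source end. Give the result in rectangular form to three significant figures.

Z_in ≈ 202 + j521 Ω

tan(βl) = tan(156°) = -0.445
Z_in = Z_0·(Z_L + jZ_0·tanβl)/(Z_0 + jZ_L·tanβl)
     = 389·(1120 + j907)/(870 − j499)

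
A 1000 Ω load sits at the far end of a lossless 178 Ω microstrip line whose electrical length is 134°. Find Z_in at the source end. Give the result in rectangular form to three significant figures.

tan(βl) = tan(134°) = -1.04
Z_in = Z_0·(Z_L + jZ_0·tanβl)/(Z_0 + jZ_L·tanβl)
     = 178·(1000 − j184)/(178 − j1040)

Z_in ≈ 59.5 + j162 Ω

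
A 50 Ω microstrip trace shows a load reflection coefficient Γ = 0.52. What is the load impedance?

Z_L ≈ 158 Ω

Z_L = Z_0·(1 + Γ)/(1 − Γ) = 50·(1.52)/(0.48)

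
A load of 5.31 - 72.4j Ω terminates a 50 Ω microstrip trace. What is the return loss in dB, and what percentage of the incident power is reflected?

RL ≈ 0.595 dB; 87.2% of incident power reflected

Γ = (-44.69 − j72.4)/(55.31 − j72.4), |Γ| = 0.934
RL = −20·log₁₀(0.934) = 0.595 dB
P_refl/P_inc = |Γ|² = 0.872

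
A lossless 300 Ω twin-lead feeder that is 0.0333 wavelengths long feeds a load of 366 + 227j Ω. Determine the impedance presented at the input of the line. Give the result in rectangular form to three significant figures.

βl = 2π × 0.0333 = 12°
tan(βl) = tan(12°) = 0.212
Z_in = Z_0·(Z_L + jZ_0·tanβl)/(Z_0 + jZ_L·tanβl)
     = 300·(366 + j291)/(252 + j77.7)

Z_in ≈ 496 + j193 Ω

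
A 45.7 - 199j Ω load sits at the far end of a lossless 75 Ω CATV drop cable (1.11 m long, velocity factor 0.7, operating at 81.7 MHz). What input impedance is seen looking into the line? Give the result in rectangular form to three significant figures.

Z_in ≈ 453 + j508 Ω

λ = v/f = 0.7·c / 81.7 MHz = 2.57 m
βl = 2π·l/λ = 2π × 0.432 = 155°
tan(βl) = tan(155°) = -0.456
Z_in = Z_0·(Z_L + jZ_0·tanβl)/(Z_0 + jZ_L·tanβl)
     = 75·(45.7 − j233)/(-15.8 − j20.9)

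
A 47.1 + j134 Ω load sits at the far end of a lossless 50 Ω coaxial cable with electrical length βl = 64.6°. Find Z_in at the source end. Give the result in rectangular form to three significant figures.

Z_in ≈ 10 − j47.2 Ω

tan(βl) = tan(64.6°) = 2.11
Z_in = Z_0·(Z_L + jZ_0·tanβl)/(Z_0 + jZ_L·tanβl)
     = 50·(47.1 + j239)/(-232 + j99.2)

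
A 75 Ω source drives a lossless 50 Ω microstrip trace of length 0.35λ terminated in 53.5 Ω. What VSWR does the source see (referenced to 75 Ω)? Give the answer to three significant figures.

βl = 2π × 0.35 = 126°
tan(βl) = -1.38
Z_in = Z_0·(Z_L + jZ_0·tanβl)/(Z_0 + jZ_L·tanβl) = 48.9 + j3.15 Ω
Γ_s = (Z_in − Z_s)/(Z_in + Z_s) = (-26.1 + j3.15)/(124 + j3.15), |Γ_s| = 0.212
VSWR = (1 + |Γ_s|)/(1 − |Γ_s|)

VSWR ≈ 1.54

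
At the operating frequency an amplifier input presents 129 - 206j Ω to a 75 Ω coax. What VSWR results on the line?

Γ = (Z_L − Z_0)/(Z_L + Z_0) = (54 − j206)/(204 − j206)
|Γ| = 213/290 = 0.735
VSWR = (1 + |Γ|)/(1 − |Γ|) = 1.73/0.265

VSWR ≈ 6.53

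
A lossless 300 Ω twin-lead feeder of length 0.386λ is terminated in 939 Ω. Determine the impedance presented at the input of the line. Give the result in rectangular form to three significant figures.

Z_in ≈ 196 + j273 Ω

βl = 2π × 0.386 = 139°
tan(βl) = tan(139°) = -0.871
Z_in = Z_0·(Z_L + jZ_0·tanβl)/(Z_0 + jZ_L·tanβl)
     = 300·(939 − j261)/(300 − j817)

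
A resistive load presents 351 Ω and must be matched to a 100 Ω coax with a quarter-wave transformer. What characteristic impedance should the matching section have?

Z_qwt ≈ 187 Ω

Z_qwt = √(Z_0·R_L) = √(100 × 351) = √35100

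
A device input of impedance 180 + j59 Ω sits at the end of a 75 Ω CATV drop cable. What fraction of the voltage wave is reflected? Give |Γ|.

Γ = (Z_L − Z_0)/(Z_L + Z_0) = (105 + j59)/(255 + j59)
|Γ| = 120/262

|Γ| ≈ 0.46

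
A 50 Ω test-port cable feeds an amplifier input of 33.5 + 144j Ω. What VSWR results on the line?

Γ = (Z_L − Z_0)/(Z_L + Z_0) = (-16.5 + j144)/(83.5 + j144)
|Γ| = 145/166 = 0.871
VSWR = (1 + |Γ|)/(1 − |Γ|) = 1.87/0.129

VSWR ≈ 14.5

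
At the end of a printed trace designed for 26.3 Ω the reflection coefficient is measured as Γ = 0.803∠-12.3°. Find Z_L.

Z_L = Z_0·(1 + Γ)/(1 − Γ) = 26.3·(1.78 − j0.171)/(0.215 + j0.171)

Z_L ≈ 123 − j119 Ω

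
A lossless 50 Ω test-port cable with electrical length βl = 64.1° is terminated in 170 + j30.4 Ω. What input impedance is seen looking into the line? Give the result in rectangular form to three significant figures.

Z_in ≈ 18.1 − j24.9 Ω

tan(βl) = tan(64.1°) = 2.06
Z_in = Z_0·(Z_L + jZ_0·tanβl)/(Z_0 + jZ_L·tanβl)
     = 50·(170 + j133)/(-12.6 + j350)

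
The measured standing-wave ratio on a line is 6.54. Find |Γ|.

|Γ| ≈ 0.735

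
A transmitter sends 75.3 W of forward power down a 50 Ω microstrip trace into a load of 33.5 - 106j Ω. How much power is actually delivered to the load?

P_delivered ≈ 27.7 W

|Γ| = |(-16.5 − j106)/(83.5 − j106)| = 0.795
|Γ|² = 0.632
P_refl = |Γ|²·P_inc = 47.6 W, P_del = (1 − |Γ|²)·P_inc = 27.7 W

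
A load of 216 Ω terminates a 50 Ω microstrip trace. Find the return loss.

RL ≈ 4.1 dB

Γ = (216 − 50)/(216 + 50) = 0.624
RL = −20·log₁₀|Γ| = −20·log₁₀(0.624)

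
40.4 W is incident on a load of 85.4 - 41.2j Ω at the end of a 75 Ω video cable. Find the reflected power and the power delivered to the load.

|Γ| = |(10.4 − j41.2)/(160.4 − j41.2)| = 0.257
|Γ|² = 0.0658
P_refl = |Γ|²·P_inc = 2.66 W, P_del = (1 − |Γ|²)·P_inc = 37.7 W

P_reflected ≈ 2.66 W; P_delivered ≈ 37.7 W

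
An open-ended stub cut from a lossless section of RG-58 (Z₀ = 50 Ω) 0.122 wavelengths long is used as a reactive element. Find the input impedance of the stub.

Z_in ≈ −j51.9 Ω

βl = 2π × 0.122 = 43.9°
tan(βl) = 0.963
For an open-ended stub, Z_in = −jZ_0·cot(βl) = −jZ_0/tan(βl)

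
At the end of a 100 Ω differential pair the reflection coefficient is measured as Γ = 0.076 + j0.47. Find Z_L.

Z_L ≈ 72 + j87.5 Ω

Z_L = Z_0·(1 + Γ)/(1 − Γ) = 100·(1.08 + j0.47)/(0.924 − j0.47)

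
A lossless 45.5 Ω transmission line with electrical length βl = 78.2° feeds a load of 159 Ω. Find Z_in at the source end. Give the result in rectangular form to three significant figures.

Z_in ≈ 13.5 − j8.7 Ω

tan(βl) = tan(78.2°) = 4.79
Z_in = Z_0·(Z_L + jZ_0·tanβl)/(Z_0 + jZ_L·tanβl)
     = 45.5·(159 + j218)/(45.5 + j761)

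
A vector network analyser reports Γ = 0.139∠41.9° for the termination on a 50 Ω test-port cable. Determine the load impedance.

Z_L = Z_0·(1 + Γ)/(1 − Γ) = 50·(1.1 + j0.0928)/(0.897 − j0.0928)

Z_L ≈ 60.4 + j11.4 Ω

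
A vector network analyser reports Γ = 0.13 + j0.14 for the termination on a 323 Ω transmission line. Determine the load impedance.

Z_L ≈ 401 + j116 Ω

Z_L = Z_0·(1 + Γ)/(1 − Γ) = 323·(1.13 + j0.14)/(0.87 − j0.14)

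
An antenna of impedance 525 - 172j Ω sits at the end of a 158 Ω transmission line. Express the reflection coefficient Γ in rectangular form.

Γ = (Z_L − Z_0)/(Z_L + Z_0) = (367 − j172)/(683 − j172)

Γ ≈ 0.565 − j0.11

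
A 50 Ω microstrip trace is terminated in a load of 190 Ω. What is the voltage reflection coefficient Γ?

Γ = (Z_L − Z_0)/(Z_L + Z_0) = (190 − 50)/(190 + 50) = 140/240

Γ = 0.583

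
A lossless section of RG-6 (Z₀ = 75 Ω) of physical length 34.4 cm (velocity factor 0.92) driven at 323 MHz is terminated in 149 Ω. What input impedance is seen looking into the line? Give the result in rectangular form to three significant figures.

Z_in ≈ 75.5 + j52.7 Ω

λ = v/f = 0.92·c / 323 MHz = 0.854 m
βl = 2π·l/λ = 2π × 0.403 = 145°
tan(βl) = tan(145°) = -0.702
Z_in = Z_0·(Z_L + jZ_0·tanβl)/(Z_0 + jZ_L·tanβl)
     = 75·(149 − j52.7)/(75 − j105)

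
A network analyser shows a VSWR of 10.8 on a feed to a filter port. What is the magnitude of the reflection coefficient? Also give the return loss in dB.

|Γ| ≈ 0.831; return loss ≈ 1.61 dB

|Γ| = (S − 1)/(S + 1) = (10.8 − 1)/(10.8 + 1) = 9.8/11.8
RL = −20·log₁₀|Γ| = −20·log₁₀(0.831)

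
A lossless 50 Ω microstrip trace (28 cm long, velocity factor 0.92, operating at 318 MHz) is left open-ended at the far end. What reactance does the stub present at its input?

X_in ≈ 24.5 Ω (inductive)

λ = v/f = 0.92·c / 318 MHz = 0.868 m
βl = 2π·l/λ = 2π × 0.323 = 116°
tan(βl) = -2.04
For an open-ended stub, Z_in = −jZ_0·cot(βl) = −jZ_0/tan(βl)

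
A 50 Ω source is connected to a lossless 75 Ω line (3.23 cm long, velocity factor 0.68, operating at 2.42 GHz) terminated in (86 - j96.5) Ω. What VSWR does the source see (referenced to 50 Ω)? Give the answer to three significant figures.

VSWR ≈ 4.53

λ = v/f = 0.68·c / 2.42 GHz = 0.0843 m
βl = 2π·l/λ = 2π × 0.383 = 138°
tan(βl) = -0.902
Z_in = Z_0·(Z_L + jZ_0·tanβl)/(Z_0 + jZ_L·tanβl) = 142 + j105 Ω
Γ_s = (Z_in − Z_s)/(Z_in + Z_s) = (92.3 + j105)/(192 + j105), |Γ_s| = 0.639
VSWR = (1 + |Γ_s|)/(1 − |Γ_s|)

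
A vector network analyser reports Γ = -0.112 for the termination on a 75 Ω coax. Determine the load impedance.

Z_L ≈ 59.9 Ω

Z_L = Z_0·(1 + Γ)/(1 − Γ) = 75·(0.888)/(1.11)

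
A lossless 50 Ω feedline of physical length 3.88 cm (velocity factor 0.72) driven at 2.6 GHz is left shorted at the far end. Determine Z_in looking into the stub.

Z_in ≈ −j10.5 Ω

λ = v/f = 0.72·c / 2.6 GHz = 0.0831 m
βl = 2π·l/λ = 2π × 0.467 = 168°
tan(βl) = -0.21
For a shorted stub, Z_in = jZ_0·tan(βl)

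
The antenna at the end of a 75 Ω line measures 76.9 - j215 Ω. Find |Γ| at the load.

Γ = (Z_L − Z_0)/(Z_L + Z_0) = (1.9 − j215)/(151.9 − j215)
|Γ| = 215/263

|Γ| ≈ 0.817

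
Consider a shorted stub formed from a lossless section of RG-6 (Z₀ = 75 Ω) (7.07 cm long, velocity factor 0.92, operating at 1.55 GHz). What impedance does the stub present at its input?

Z_in ≈ −j56.6 Ω

λ = v/f = 0.92·c / 1.55 GHz = 0.178 m
βl = 2π·l/λ = 2π × 0.397 = 143°
tan(βl) = -0.755
For a shorted stub, Z_in = jZ_0·tan(βl)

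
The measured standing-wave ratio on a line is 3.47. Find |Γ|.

|Γ| ≈ 0.553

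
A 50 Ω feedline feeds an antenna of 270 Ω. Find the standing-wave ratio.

VSWR ≈ 5.4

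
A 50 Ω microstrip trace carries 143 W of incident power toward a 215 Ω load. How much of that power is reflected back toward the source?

Γ = (215 − 50)/(215 + 50) = 0.623
|Γ|² = 0.388
P_refl = |Γ|²·P_inc = 55.4 W, P_del = (1 − |Γ|²)·P_inc = 87.6 W

P_reflected ≈ 55.4 W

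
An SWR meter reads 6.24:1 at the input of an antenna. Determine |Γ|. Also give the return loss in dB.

|Γ| ≈ 0.724; return loss ≈ 2.81 dB

|Γ| = (S − 1)/(S + 1) = (6.24 − 1)/(6.24 + 1) = 5.24/7.24
RL = −20·log₁₀|Γ| = −20·log₁₀(0.724)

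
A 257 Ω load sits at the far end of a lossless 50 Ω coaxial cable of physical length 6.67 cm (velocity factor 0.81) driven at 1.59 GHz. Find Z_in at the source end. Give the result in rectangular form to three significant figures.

Z_in ≈ 53.1 + j94 Ω

λ = v/f = 0.81·c / 1.59 GHz = 0.153 m
βl = 2π·l/λ = 2π × 0.436 = 157°
tan(βl) = tan(157°) = -0.422
Z_in = Z_0·(Z_L + jZ_0·tanβl)/(Z_0 + jZ_L·tanβl)
     = 50·(257 − j21.1)/(50 − j108)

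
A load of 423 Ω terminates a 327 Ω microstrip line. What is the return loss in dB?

RL ≈ 17.9 dB

Γ = (423 − 327)/(423 + 327) = 0.128
RL = −20·log₁₀|Γ| = −20·log₁₀(0.128)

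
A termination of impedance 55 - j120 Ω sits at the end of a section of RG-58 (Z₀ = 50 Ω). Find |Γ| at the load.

Γ = (Z_L − Z_0)/(Z_L + Z_0) = (5 − j120)/(105 − j120)
|Γ| = 120/159

|Γ| ≈ 0.753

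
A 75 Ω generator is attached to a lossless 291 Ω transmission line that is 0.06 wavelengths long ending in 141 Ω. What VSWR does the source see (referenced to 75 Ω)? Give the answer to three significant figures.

VSWR ≈ 2.83

βl = 2π × 0.06 = 21.6°
tan(βl) = 0.396
Z_in = Z_0·(Z_L + jZ_0·tanβl)/(Z_0 + jZ_L·tanβl) = 157 + j85 Ω
Γ_s = (Z_in − Z_s)/(Z_in + Z_s) = (82.3 + j85)/(232 + j85), |Γ_s| = 0.478
VSWR = (1 + |Γ_s|)/(1 − |Γ_s|)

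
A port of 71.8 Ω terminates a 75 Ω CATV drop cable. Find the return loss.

Γ = (71.8 − 75)/(71.8 + 75) = -0.0218
RL = −20·log₁₀|Γ| = −20·log₁₀(0.0218)

RL ≈ 33.2 dB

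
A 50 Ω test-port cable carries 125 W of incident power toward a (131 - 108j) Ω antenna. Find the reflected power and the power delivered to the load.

P_reflected ≈ 51.3 W; P_delivered ≈ 73.7 W

|Γ| = |(81 − j108)/(181 − j108)| = 0.641
|Γ|² = 0.41
P_refl = |Γ|²·P_inc = 51.3 W, P_del = (1 − |Γ|²)·P_inc = 73.7 W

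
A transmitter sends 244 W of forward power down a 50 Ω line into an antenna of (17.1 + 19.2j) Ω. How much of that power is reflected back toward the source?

P_reflected ≈ 72.7 W

|Γ| = |(-32.9 + j19.2)/(67.1 + j19.2)| = 0.546
|Γ|² = 0.298
P_refl = |Γ|²·P_inc = 72.7 W, P_del = (1 − |Γ|²)·P_inc = 171 W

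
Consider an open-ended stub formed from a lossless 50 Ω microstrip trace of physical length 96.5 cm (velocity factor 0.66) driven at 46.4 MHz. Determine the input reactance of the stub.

λ = v/f = 0.66·c / 46.4 MHz = 4.27 m
βl = 2π·l/λ = 2π × 0.226 = 81.4°
tan(βl) = 6.62
For an open-ended stub, Z_in = −jZ_0·cot(βl) = −jZ_0/tan(βl)

X_in ≈ -7.55 Ω (capacitive)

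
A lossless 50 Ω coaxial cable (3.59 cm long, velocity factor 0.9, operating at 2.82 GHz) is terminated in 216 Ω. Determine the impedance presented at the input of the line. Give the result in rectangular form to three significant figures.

Z_in ≈ 22 + j44.9 Ω

λ = v/f = 0.9·c / 2.82 GHz = 0.0957 m
βl = 2π·l/λ = 2π × 0.375 = 135°
tan(βl) = tan(135°) = -1
Z_in = Z_0·(Z_L + jZ_0·tanβl)/(Z_0 + jZ_L·tanβl)
     = 50·(216 − j50)/(50 − j216)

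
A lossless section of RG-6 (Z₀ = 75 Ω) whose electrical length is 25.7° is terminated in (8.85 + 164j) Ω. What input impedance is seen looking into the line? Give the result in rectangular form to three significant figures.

tan(βl) = tan(25.7°) = 0.481
Z_in = Z_0·(Z_L + jZ_0·tanβl)/(Z_0 + jZ_L·tanβl)
     = 75·(8.85 + j200)/(-3.93 + j4.26)

Z_in ≈ 1830 − j1840 Ω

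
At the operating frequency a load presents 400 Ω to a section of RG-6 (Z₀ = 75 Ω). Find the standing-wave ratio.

VSWR ≈ 5.33

Γ = (400 − 75)/(400 + 75) = 0.684
VSWR = (1 + 0.684)/(1 − 0.684)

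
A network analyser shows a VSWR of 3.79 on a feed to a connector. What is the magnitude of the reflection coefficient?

|Γ| = (S − 1)/(S + 1) = (3.79 − 1)/(3.79 + 1) = 2.79/4.79

|Γ| ≈ 0.582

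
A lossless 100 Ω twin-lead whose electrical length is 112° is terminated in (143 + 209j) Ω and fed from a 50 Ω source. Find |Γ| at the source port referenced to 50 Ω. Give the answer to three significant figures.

|Γ| ≈ 0.431

tan(βl) = -2.48
Z_in = Z_0·(Z_L + jZ_0·tanβl)/(Z_0 + jZ_L·tanβl) = 20.1 + j5.3 Ω
Γ_s = (Z_in − Z_s)/(Z_in + Z_s) = (-29.9 + j5.3)/(70.1 + j5.3), |Γ_s| = 0.431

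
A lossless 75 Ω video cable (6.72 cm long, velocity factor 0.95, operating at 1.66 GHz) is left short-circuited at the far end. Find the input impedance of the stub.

Z_in ≈ −j60.9 Ω

λ = v/f = 0.95·c / 1.66 GHz = 0.172 m
βl = 2π·l/λ = 2π × 0.391 = 141°
tan(βl) = -0.812
For a short-circuited stub, Z_in = jZ_0·tan(βl)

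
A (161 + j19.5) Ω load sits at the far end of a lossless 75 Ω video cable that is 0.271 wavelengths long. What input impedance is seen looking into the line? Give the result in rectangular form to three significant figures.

βl = 2π × 0.271 = 97.6°
tan(βl) = tan(97.6°) = -7.53
Z_in = Z_0·(Z_L + jZ_0·tanβl)/(Z_0 + jZ_L·tanβl)
     = 75·(161 − j546)/(222 − j1210)

Z_in ≈ 34.4 + j3.66 Ω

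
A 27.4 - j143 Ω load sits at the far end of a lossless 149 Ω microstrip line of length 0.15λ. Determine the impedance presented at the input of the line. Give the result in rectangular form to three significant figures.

βl = 2π × 0.15 = 54°
tan(βl) = tan(54°) = 1.38
Z_in = Z_0·(Z_L + jZ_0·tanβl)/(Z_0 + jZ_L·tanβl)
     = 149·(27.4 + j62.1)/(346 + j37.7)

Z_in ≈ 14.5 + j25.2 Ω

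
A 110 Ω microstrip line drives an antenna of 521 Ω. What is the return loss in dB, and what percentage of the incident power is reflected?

Γ = (521 − 110)/(521 + 110) = 0.651
RL = −20·log₁₀(0.651) = 3.72 dB
P_refl/P_inc = |Γ|² = 0.424

RL ≈ 3.72 dB; 42.4% of incident power reflected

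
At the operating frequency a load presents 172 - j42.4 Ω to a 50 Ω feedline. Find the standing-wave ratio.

Γ = (Z_L − Z_0)/(Z_L + Z_0) = (122 − j42.4)/(222 − j42.4)
|Γ| = 129/226 = 0.571
VSWR = (1 + |Γ|)/(1 − |Γ|) = 1.57/0.429

VSWR ≈ 3.67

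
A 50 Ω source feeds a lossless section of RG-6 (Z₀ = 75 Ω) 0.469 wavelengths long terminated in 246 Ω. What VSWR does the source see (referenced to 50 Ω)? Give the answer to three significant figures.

VSWR ≈ 4.82

βl = 2π × 0.469 = 169°
tan(βl) = -0.197
Z_in = Z_0·(Z_L + jZ_0·tanβl)/(Z_0 + jZ_L·tanβl) = 180 + j102 Ω
Γ_s = (Z_in − Z_s)/(Z_in + Z_s) = (130 + j102)/(230 + j102), |Γ_s| = 0.657
VSWR = (1 + |Γ_s|)/(1 − |Γ_s|)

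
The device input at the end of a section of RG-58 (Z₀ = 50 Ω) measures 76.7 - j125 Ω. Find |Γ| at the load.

Γ = (Z_L − Z_0)/(Z_L + Z_0) = (26.7 − j125)/(126.7 − j125)
|Γ| = 128/178

|Γ| ≈ 0.718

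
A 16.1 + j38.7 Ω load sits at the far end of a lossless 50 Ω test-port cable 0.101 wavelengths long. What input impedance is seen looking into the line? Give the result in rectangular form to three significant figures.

Z_in ≈ 103 + j119 Ω

βl = 2π × 0.101 = 36.4°
tan(βl) = tan(36.4°) = 0.736
Z_in = Z_0·(Z_L + jZ_0·tanβl)/(Z_0 + jZ_L·tanβl)
     = 50·(16.1 + j75.5)/(21.5 + j11.9)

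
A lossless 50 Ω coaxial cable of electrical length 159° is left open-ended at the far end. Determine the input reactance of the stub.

tan(βl) = -0.384
For an open-ended stub, Z_in = −jZ_0·cot(βl) = −jZ_0/tan(βl)

X_in ≈ 130 Ω (inductive)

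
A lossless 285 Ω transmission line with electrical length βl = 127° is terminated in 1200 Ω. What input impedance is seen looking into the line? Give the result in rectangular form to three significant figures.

tan(βl) = tan(127°) = -1.33
Z_in = Z_0·(Z_L + jZ_0·tanβl)/(Z_0 + jZ_L·tanβl)
     = 285·(1200 − j378)/(285 − j1590)

Z_in ≈ 103 + j196 Ω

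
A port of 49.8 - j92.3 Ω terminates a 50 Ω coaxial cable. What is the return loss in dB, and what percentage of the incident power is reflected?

RL ≈ 3.36 dB; 46.1% of incident power reflected

Γ = (-0.2 − j92.3)/(99.8 − j92.3), |Γ| = 0.679
RL = −20·log₁₀(0.679) = 3.36 dB
P_refl/P_inc = |Γ|² = 0.461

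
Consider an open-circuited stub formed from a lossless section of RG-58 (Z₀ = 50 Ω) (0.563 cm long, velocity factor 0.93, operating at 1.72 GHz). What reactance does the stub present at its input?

λ = v/f = 0.93·c / 1.72 GHz = 0.162 m
βl = 2π·l/λ = 2π × 0.0347 = 12.5°
tan(βl) = 0.222
For an open-circuited stub, Z_in = −jZ_0·cot(βl) = −jZ_0/tan(βl)

X_in ≈ -226 Ω (capacitive)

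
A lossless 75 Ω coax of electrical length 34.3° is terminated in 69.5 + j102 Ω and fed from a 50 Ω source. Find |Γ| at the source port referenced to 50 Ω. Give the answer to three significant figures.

tan(βl) = 0.682
Z_in = Z_0·(Z_L + jZ_0·tanβl)/(Z_0 + jZ_L·tanβl) = 252 − j81.2 Ω
Γ_s = (Z_in − Z_s)/(Z_in + Z_s) = (202 − j81.2)/(302 − j81.2), |Γ_s| = 0.696

|Γ| ≈ 0.696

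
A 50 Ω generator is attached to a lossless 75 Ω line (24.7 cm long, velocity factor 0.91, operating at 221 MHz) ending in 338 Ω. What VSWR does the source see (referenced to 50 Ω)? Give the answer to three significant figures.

λ = v/f = 0.91·c / 221 MHz = 1.24 m
βl = 2π·l/λ = 2π × 0.2 = 72°
tan(βl) = 3.07
Z_in = Z_0·(Z_L + jZ_0·tanβl)/(Z_0 + jZ_L·tanβl) = 18.3 − j23.1 Ω
Γ_s = (Z_in − Z_s)/(Z_in + Z_s) = (-31.7 − j23.1)/(68.3 − j23.1), |Γ_s| = 0.544
VSWR = (1 + |Γ_s|)/(1 − |Γ_s|)

VSWR ≈ 3.38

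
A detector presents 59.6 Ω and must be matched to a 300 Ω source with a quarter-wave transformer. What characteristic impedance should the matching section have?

Z_qwt = √(Z_0·R_L) = √(300 × 59.6) = √17880

Z_qwt ≈ 134 Ω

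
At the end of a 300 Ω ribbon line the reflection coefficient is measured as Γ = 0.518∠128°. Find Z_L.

Z_L ≈ 115 + j128 Ω

Z_L = Z_0·(1 + Γ)/(1 − Γ) = 300·(0.681 + j0.408)/(1.32 − j0.408)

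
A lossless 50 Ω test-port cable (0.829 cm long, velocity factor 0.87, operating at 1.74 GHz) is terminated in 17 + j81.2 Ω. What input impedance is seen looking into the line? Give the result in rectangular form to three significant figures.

Z_in ≈ 104 + j210 Ω

λ = v/f = 0.87·c / 1.74 GHz = 0.15 m
βl = 2π·l/λ = 2π × 0.0553 = 19.9°
tan(βl) = tan(19.9°) = 0.362
Z_in = Z_0·(Z_L + jZ_0·tanβl)/(Z_0 + jZ_L·tanβl)
     = 50·(17 + j99.3)/(20.6 + j6.15)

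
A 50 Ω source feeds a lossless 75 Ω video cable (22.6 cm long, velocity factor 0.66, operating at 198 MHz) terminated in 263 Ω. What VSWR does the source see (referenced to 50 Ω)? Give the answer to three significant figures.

VSWR ≈ 2.41

λ = v/f = 0.66·c / 198 MHz = 1 m
βl = 2π·l/λ = 2π × 0.226 = 81.4°
tan(βl) = 6.58
Z_in = Z_0·(Z_L + jZ_0·tanβl)/(Z_0 + jZ_L·tanβl) = 21.8 − j10.4 Ω
Γ_s = (Z_in − Z_s)/(Z_in + Z_s) = (-28.2 − j10.4)/(71.8 − j10.4), |Γ_s| = 0.414
VSWR = (1 + |Γ_s|)/(1 − |Γ_s|)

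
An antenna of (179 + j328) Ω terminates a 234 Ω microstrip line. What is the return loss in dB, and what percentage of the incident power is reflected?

RL ≈ 4 dB; 39.8% of incident power reflected

Γ = (-55 + j328)/(413 + j328), |Γ| = 0.631
RL = −20·log₁₀(0.631) = 4 dB
P_refl/P_inc = |Γ|² = 0.398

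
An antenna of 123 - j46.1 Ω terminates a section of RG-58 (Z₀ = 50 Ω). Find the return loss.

Γ = (73 − j46.1)/(173 − j46.1), |Γ| = 0.482
RL = −20·log₁₀|Γ| = −20·log₁₀(0.482)

RL ≈ 6.33 dB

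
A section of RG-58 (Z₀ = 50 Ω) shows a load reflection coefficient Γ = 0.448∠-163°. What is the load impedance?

Z_L ≈ 19.4 − j6.37 Ω

Z_L = Z_0·(1 + Γ)/(1 − Γ) = 50·(0.572 − j0.131)/(1.43 + j0.131)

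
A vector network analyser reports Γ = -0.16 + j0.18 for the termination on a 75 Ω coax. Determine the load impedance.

Z_L ≈ 51.3 + j19.6 Ω

Z_L = Z_0·(1 + Γ)/(1 − Γ) = 75·(0.84 + j0.18)/(1.16 − j0.18)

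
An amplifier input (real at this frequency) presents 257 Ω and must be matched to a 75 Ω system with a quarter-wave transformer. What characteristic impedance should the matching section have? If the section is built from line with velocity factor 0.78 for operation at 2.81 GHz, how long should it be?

Z_qwt = √(Z_0·R_L) = √(75 × 257) = √19280
λ = 0.78·c/f = 0.0833 m, so l = λ/4 = 0.0208 m

Z_qwt ≈ 139 Ω; length ≈ 2.08 cm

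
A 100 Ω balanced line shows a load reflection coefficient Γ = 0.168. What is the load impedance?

Z_L = Z_0·(1 + Γ)/(1 − Γ) = 100·(1.17)/(0.832)

Z_L ≈ 140 Ω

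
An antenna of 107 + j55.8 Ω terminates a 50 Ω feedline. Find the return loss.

Γ = (57 + j55.8)/(157 + j55.8), |Γ| = 0.479
RL = −20·log₁₀|Γ| = −20·log₁₀(0.479)

RL ≈ 6.4 dB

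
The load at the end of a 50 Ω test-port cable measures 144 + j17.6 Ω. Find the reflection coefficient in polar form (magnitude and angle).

Γ = (Z_L − Z_0)/(Z_L + Z_0) = (94 + j17.6)/(194 + j17.6)
|Γ| = 95.6/195 = 0.491

Γ ≈ 0.491 ∠ 5.42°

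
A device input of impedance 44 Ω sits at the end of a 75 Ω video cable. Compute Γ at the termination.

Γ = -0.261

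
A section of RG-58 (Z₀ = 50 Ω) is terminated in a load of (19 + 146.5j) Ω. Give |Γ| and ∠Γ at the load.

Γ = (Z_L − Z_0)/(Z_L + Z_0) = (-31 + j146.5)/(69 + j146.5)
|Γ| = 150/162 = 0.925

Γ ≈ 0.925 ∠ 37.2°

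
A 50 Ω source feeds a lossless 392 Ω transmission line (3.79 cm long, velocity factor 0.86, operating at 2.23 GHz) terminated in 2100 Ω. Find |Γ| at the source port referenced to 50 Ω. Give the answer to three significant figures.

|Γ| ≈ 0.831

λ = v/f = 0.86·c / 2.23 GHz = 0.116 m
βl = 2π·l/λ = 2π × 0.328 = 118°
tan(βl) = -1.89
Z_in = Z_0·(Z_L + jZ_0·tanβl)/(Z_0 + jZ_L·tanβl) = 92.8 + j199 Ω
Γ_s = (Z_in − Z_s)/(Z_in + Z_s) = (42.8 + j199)/(143 + j199), |Γ_s| = 0.831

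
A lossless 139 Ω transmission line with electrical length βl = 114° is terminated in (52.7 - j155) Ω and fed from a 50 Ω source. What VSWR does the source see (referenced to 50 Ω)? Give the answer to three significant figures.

tan(βl) = -2.25
Z_in = Z_0·(Z_L + jZ_0·tanβl)/(Z_0 + jZ_L·tanβl) = 107 + j250 Ω
Γ_s = (Z_in − Z_s)/(Z_in + Z_s) = (56.6 + j250)/(157 + j250), |Γ_s| = 0.869
VSWR = (1 + |Γ_s|)/(1 − |Γ_s|)

VSWR ≈ 14.3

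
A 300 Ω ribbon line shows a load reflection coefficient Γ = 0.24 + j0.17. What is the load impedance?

Z_L ≈ 452 + j168 Ω

Z_L = Z_0·(1 + Γ)/(1 − Γ) = 300·(1.24 + j0.17)/(0.76 − j0.17)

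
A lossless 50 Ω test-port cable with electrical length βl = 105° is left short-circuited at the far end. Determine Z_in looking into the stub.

Z_in ≈ −j187 Ω

tan(βl) = -3.73
For a short-circuited stub, Z_in = jZ_0·tan(βl)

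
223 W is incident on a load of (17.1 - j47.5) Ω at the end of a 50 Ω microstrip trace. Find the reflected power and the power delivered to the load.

P_reflected ≈ 110 W; P_delivered ≈ 113 W

|Γ| = |(-32.9 − j47.5)/(67.1 − j47.5)| = 0.703
|Γ|² = 0.494
P_refl = |Γ|²·P_inc = 110 W, P_del = (1 − |Γ|²)·P_inc = 113 W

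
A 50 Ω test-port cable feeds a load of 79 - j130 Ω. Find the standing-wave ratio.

Γ = (Z_L − Z_0)/(Z_L + Z_0) = (29 − j130)/(129 − j130)
|Γ| = 133/183 = 0.727
VSWR = (1 + |Γ|)/(1 − |Γ|) = 1.73/0.273

VSWR ≈ 6.33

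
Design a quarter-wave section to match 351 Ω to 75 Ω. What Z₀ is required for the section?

Z_qwt = √(Z_0·R_L) = √(75 × 351) = √26320

Z_qwt ≈ 162 Ω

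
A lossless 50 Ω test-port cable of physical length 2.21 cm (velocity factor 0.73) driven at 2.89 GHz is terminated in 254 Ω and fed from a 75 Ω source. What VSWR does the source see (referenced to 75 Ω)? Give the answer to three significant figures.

VSWR ≈ 7.34

λ = v/f = 0.73·c / 2.89 GHz = 0.0758 m
βl = 2π·l/λ = 2π × 0.292 = 105°
tan(βl) = -3.73
Z_in = Z_0·(Z_L + jZ_0·tanβl)/(Z_0 + jZ_L·tanβl) = 10.5 + j12.8 Ω
Γ_s = (Z_in − Z_s)/(Z_in + Z_s) = (-64.5 + j12.8)/(85.5 + j12.8), |Γ_s| = 0.76
VSWR = (1 + |Γ_s|)/(1 − |Γ_s|)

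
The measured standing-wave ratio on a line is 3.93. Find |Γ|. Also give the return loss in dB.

|Γ| = (S − 1)/(S + 1) = (3.93 − 1)/(3.93 + 1) = 2.93/4.93
RL = −20·log₁₀|Γ| = −20·log₁₀(0.594)

|Γ| ≈ 0.594; return loss ≈ 4.52 dB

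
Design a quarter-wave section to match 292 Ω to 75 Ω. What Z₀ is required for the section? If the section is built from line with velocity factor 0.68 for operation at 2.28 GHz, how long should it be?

Z_qwt ≈ 148 Ω; length ≈ 2.24 cm

Z_qwt = √(Z_0·R_L) = √(75 × 292) = √21900
λ = 0.68·c/f = 0.0895 m, so l = λ/4 = 0.0224 m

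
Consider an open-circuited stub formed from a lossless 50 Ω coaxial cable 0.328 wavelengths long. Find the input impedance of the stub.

Z_in ≈ +j26.7 Ω

βl = 2π × 0.328 = 118°
tan(βl) = -1.87
For an open-circuited stub, Z_in = −jZ_0·cot(βl) = −jZ_0/tan(βl)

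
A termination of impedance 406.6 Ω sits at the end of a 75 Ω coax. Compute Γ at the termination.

Γ = (Z_L − Z_0)/(Z_L + Z_0) = (406.6 − 75)/(406.6 + 75) = 331.6/481.6

Γ = 0.689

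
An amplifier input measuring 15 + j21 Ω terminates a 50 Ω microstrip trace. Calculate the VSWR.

VSWR ≈ 3.97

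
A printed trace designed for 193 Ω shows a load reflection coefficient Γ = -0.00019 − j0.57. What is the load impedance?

Z_L = Z_0·(1 + Γ)/(1 − Γ) = 193·(1 − j0.57)/(1 + j0.57)

Z_L ≈ 98.3 − j166 Ω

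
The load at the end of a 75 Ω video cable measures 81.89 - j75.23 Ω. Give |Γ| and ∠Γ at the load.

Γ ≈ 0.434 ∠ -59.1°

Γ = (Z_L − Z_0)/(Z_L + Z_0) = (6.89 − j75.23)/(156.9 − j75.23)
|Γ| = 75.5/174 = 0.434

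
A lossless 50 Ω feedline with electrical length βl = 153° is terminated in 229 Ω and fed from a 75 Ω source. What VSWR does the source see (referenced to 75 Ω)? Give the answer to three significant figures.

VSWR ≈ 3.87

tan(βl) = -0.51
Z_in = Z_0·(Z_L + jZ_0·tanβl)/(Z_0 + jZ_L·tanβl) = 44.8 + j79 Ω
Γ_s = (Z_in − Z_s)/(Z_in + Z_s) = (-30.2 + j79)/(120 + j79), |Γ_s| = 0.589
VSWR = (1 + |Γ_s|)/(1 − |Γ_s|)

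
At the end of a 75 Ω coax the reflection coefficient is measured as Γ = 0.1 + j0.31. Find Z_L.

Z_L ≈ 74 + j51.3 Ω

Z_L = Z_0·(1 + Γ)/(1 − Γ) = 75·(1.1 + j0.31)/(0.9 − j0.31)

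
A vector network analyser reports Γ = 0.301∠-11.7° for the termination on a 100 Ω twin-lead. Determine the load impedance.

Z_L ≈ 181 − j24.4 Ω

Z_L = Z_0·(1 + Γ)/(1 − Γ) = 100·(1.29 − j0.061)/(0.705 + j0.061)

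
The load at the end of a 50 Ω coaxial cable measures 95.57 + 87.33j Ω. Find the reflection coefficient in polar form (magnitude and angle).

Γ ≈ 0.58 ∠ 31.5°

Γ = (Z_L − Z_0)/(Z_L + Z_0) = (45.57 + j87.33)/(145.6 + j87.33)
|Γ| = 98.5/170 = 0.58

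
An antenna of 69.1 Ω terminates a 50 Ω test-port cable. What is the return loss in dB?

RL ≈ 15.9 dB

Γ = (69.1 − 50)/(69.1 + 50) = 0.16
RL = −20·log₁₀|Γ| = −20·log₁₀(0.16)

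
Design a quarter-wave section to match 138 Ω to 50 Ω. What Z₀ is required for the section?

Z_qwt = √(Z_0·R_L) = √(50 × 138) = √6900

Z_qwt ≈ 83.1 Ω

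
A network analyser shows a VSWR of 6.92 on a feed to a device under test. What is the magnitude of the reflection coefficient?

|Γ| ≈ 0.747

|Γ| = (S − 1)/(S + 1) = (6.92 − 1)/(6.92 + 1) = 5.92/7.92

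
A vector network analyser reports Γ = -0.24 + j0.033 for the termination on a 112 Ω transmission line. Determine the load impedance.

Z_L ≈ 68.5 + j4.8 Ω

Z_L = Z_0·(1 + Γ)/(1 − Γ) = 112·(0.76 + j0.033)/(1.24 − j0.033)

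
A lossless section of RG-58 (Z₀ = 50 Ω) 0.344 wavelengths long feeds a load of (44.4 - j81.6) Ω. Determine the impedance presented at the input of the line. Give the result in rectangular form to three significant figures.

Z_in ≈ 37.6 + j74.2 Ω

βl = 2π × 0.344 = 124°
tan(βl) = tan(124°) = -1.49
Z_in = Z_0·(Z_L + jZ_0·tanβl)/(Z_0 + jZ_L·tanβl)
     = 50·(44.4 − j156)/(-71.7 − j66.2)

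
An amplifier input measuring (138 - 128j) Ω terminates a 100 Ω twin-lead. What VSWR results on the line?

Γ = (Z_L − Z_0)/(Z_L + Z_0) = (38 − j128)/(238 − j128)
|Γ| = 134/270 = 0.494
VSWR = (1 + |Γ|)/(1 − |Γ|) = 1.49/0.506

VSWR ≈ 2.95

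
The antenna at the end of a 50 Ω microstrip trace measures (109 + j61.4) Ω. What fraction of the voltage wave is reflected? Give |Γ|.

Γ = (Z_L − Z_0)/(Z_L + Z_0) = (59 + j61.4)/(159 + j61.4)
|Γ| = 85.2/170

|Γ| ≈ 0.5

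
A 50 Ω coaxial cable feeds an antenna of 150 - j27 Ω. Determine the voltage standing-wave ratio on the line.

Γ = (Z_L − Z_0)/(Z_L + Z_0) = (100 − j27)/(200 − j27)
|Γ| = 104/202 = 0.513
VSWR = (1 + |Γ|)/(1 − |Γ|) = 1.51/0.487

VSWR ≈ 3.11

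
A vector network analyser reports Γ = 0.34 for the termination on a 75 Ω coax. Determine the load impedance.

Z_L = Z_0·(1 + Γ)/(1 − Γ) = 75·(1.34)/(0.66)

Z_L ≈ 152 Ω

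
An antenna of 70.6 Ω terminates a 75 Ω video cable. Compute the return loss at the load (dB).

RL ≈ 30.4 dB

Γ = (70.6 − 75)/(70.6 + 75) = -0.0302
RL = −20·log₁₀|Γ| = −20·log₁₀(0.0302)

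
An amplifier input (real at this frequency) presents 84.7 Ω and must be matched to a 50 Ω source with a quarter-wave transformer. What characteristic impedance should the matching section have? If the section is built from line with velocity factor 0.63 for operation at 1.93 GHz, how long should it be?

Z_qwt = √(Z_0·R_L) = √(50 × 84.7) = √4235
λ = 0.63·c/f = 0.0979 m, so l = λ/4 = 0.0245 m

Z_qwt ≈ 65.1 Ω; length ≈ 2.45 cm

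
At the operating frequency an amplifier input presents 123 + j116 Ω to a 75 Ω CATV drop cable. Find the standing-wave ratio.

Γ = (Z_L − Z_0)/(Z_L + Z_0) = (48 + j116)/(198 + j116)
|Γ| = 126/229 = 0.547
VSWR = (1 + |Γ|)/(1 − |Γ|) = 1.55/0.453

VSWR ≈ 3.42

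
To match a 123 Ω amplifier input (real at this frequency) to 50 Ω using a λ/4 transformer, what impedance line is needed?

Z_qwt ≈ 78.4 Ω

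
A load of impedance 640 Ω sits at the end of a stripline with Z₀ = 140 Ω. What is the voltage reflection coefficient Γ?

Γ = (Z_L − Z_0)/(Z_L + Z_0) = (640 − 140)/(640 + 140) = 500/780

Γ = 0.641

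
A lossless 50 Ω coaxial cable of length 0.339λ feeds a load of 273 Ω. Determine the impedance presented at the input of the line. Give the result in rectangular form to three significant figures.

Z_in ≈ 12.6 + j29.9 Ω

βl = 2π × 0.339 = 122°
tan(βl) = tan(122°) = -1.6
Z_in = Z_0·(Z_L + jZ_0·tanβl)/(Z_0 + jZ_L·tanβl)
     = 50·(273 − j79.9)/(50 − j436)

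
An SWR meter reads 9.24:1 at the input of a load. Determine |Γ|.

|Γ| = (S − 1)/(S + 1) = (9.24 − 1)/(9.24 + 1) = 8.24/10.2

|Γ| ≈ 0.805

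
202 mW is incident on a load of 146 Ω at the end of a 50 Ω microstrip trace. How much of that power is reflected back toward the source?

P_reflected ≈ 48.5 mW

Γ = (146 − 50)/(146 + 50) = 0.49
|Γ|² = 0.24
P_refl = |Γ|²·P_inc = 48.5 mW, P_del = (1 − |Γ|²)·P_inc = 154 mW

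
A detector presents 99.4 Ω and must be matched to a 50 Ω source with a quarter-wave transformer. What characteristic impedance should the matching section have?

Z_qwt ≈ 70.5 Ω

Z_qwt = √(Z_0·R_L) = √(50 × 99.4) = √4970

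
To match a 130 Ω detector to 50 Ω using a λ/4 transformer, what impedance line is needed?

Z_qwt ≈ 80.6 Ω

Z_qwt = √(Z_0·R_L) = √(50 × 130) = √6500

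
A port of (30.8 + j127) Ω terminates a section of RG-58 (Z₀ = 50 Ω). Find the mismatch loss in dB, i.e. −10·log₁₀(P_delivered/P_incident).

Γ = (-19.2 + j127)/(80.8 + j127), |Γ| = 0.853
|Γ|² = 0.728, so P_del/P_inc = 1 − |Γ|² = 0.272
ML = −10·log₁₀(1 − |Γ|²)

mismatch loss ≈ 5.66 dB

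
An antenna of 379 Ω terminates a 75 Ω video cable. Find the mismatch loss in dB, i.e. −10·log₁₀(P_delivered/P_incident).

mismatch loss ≈ 2.58 dB

Γ = (379 − 75)/(379 + 75) = 0.67
|Γ|² = 0.448, so P_del/P_inc = 1 − |Γ|² = 0.552
ML = −10·log₁₀(1 − |Γ|²)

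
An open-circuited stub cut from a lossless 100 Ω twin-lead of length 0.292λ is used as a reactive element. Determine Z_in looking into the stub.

Z_in ≈ +j27 Ω

βl = 2π × 0.292 = 105°
tan(βl) = -3.7
For an open-circuited stub, Z_in = −jZ_0·cot(βl) = −jZ_0/tan(βl)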